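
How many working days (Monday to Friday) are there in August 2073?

23 weekdays

2073-08-01 is a Tuesday.
From 2073-08-01 to 2073-08-31 is 31 days inclusive.
31 = 7 × 4 + 3, so there are 4 full weeks plus 3 extra days.
Each full week contributes 5 weekdays (Mon–Fri): 4 × 5 = 20.
The 3 extra days are Tuesday, Wednesday, Thursday — 3 of them qualify.
Total: 20 + 3 = 23.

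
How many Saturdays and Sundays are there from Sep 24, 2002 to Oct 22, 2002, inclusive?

8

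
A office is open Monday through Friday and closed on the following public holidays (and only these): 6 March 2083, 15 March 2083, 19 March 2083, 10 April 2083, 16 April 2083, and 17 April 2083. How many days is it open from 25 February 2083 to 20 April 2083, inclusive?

36

25 February 2083 is a Thursday.
That's 55 days from start to end, counting both.
55 = 7 × 7 + 6, so there are 7 full weeks plus 6 extra days.
Each full week contributes 5 weekdays (Mon–Fri): 7 × 5 = 35.
The 6 extra days are Thursday, Friday, Saturday, Sunday, Monday, Tuesday — 4 of them qualify.
Total: 35 + 4 = 39.
Holidays: 6 March 2083 (Sat); 15 March 2083 (Mon); 19 March 2083 (Fri); 10 April 2083 (Sat); 16 April 2083 (Fri); 17 April 2083 (Sat).
3 of the 6 holidays fall on weekdays; the rest are weekends and were already excluded.
Business days: 39 − 3 = 36.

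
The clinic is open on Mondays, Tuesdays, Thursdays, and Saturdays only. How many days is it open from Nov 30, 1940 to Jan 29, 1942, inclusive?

244

Nov 30, 1940 is a Saturday.
The range spans 426 days (inclusive of both endpoints).
426 = 7 × 60 + 6, so there are 60 full weeks plus 6 extra days.
Each full week contributes 4 days from the set (Mon, Tue, Thu, Sat): 60 × 4 = 240.
The 6 extra days are Sat, Sun, Mon, Tue, Wed, Thu — 4 of them qualify.
Total: 240 + 4 = 244.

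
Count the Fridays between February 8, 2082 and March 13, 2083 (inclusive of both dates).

57

February 8, 2082 is a Sunday.
That's 399 days from start to end, counting both.
399 = 7 × 57, so the span is exactly 57 full weeks.
Each full week contributes one Friday: 57 so far.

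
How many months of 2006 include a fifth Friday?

4

A month has five Fridays exactly when Friday falls within its first (length − 28) days.
Jan: 31 days, starts Sun → 5 of Sun, Mon, Tue
Feb: 28 days, starts Wed → 5 of (none)
Mar: 31 days, starts Wed → 5 of Wed, Thu, Fri ✓
Apr: 30 days, starts Sat → 5 of Sat, Sun
May: 31 days, starts Mon → 5 of Mon, Tue, Wed
Jun: 30 days, starts Thu → 5 of Thu, Fri ✓
Jul: 31 days, starts Sat → 5 of Sat, Sun, Mon
Aug: 31 days, starts Tue → 5 of Tue, Wed, Thu
Sep: 30 days, starts Fri → 5 of Fri, Sat ✓
Oct: 31 days, starts Sun → 5 of Sun, Mon, Tue
Nov: 30 days, starts Wed → 5 of Wed, Thu
Dec: 31 days, starts Fri → 5 of Fri, Sat, Sun ✓
Months with five Fridays: Mar, Jun, Sep, Dec.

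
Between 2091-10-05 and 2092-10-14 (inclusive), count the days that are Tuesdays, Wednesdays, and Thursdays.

160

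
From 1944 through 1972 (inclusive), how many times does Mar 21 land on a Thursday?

4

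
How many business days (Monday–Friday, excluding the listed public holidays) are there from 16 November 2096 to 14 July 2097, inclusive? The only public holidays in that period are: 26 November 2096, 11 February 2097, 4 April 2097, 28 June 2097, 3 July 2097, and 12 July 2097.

165 business days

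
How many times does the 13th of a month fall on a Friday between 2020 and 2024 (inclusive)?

Friday-the-13ths by year:
2020: Mar, Nov
2021: Aug
2022: May
2023: Jan, Oct
2024: Sep, Dec

8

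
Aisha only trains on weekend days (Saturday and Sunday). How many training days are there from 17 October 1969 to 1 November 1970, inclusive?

17 October 1969 is a Friday.
From 17 October 1969 to 1 November 1970 is 381 days inclusive.
381 = 7 × 54 + 3, so there are 54 full weeks plus 3 extra days.
Each full week contributes 2 weekend days (Sat, Sun): 54 × 2 = 108.
The 3 extra days are Friday, Saturday, Sunday — 2 of them qualify.
Total: 108 + 2 = 110.

110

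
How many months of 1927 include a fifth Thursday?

4

A month has five Thursdays exactly when Thursday falls within its first (length − 28) days.
Jan: 31 days, starts Sat → 5 of Sat, Sun, Mon
Feb: 28 days, starts Tue → 5 of (none)
Mar: 31 days, starts Tue → 5 of Tue, Wed, Thu ✓
Apr: 30 days, starts Fri → 5 of Fri, Sat
May: 31 days, starts Sun → 5 of Sun, Mon, Tue
Jun: 30 days, starts Wed → 5 of Wed, Thu ✓
Jul: 31 days, starts Fri → 5 of Fri, Sat, Sun
Aug: 31 days, starts Mon → 5 of Mon, Tue, Wed
Sep: 30 days, starts Thu → 5 of Thu, Fri ✓
Oct: 31 days, starts Sat → 5 of Sat, Sun, Mon
Nov: 30 days, starts Tue → 5 of Tue, Wed
Dec: 31 days, starts Thu → 5 of Thu, Fri, Sat ✓
Months with five Thursdays: Mar, Jun, Sep, Dec.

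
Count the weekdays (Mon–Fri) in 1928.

261 weekdays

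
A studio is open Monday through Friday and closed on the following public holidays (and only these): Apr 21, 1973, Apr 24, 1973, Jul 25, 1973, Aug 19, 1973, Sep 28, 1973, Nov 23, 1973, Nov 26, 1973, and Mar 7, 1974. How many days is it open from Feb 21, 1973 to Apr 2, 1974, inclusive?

284 working days

Feb 21, 1973 is a Wednesday.
The range spans 406 days (inclusive of both endpoints).
406 = 7 × 58, so the span is exactly 58 full weeks.
Each full week contributes 5 weekdays (Mon–Fri): 58 × 5 = 290.
Holidays: Apr 21, 1973 (Sat); Apr 24, 1973 (Tue); Jul 25, 1973 (Wed); Aug 19, 1973 (Sun); Sep 28, 1973 (Fri); Nov 23, 1973 (Fri); Nov 26, 1973 (Mon); Mar 7, 1974 (Thu).
6 of the 8 holidays fall on weekdays; the rest are weekends and were already excluded.
Business days: 290 − 6 = 284.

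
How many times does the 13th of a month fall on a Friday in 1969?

1

The 13th falls on a Friday when the month's 13th has weekday Fri.
Jan 13 is Mon; Feb 13 is Thu; Mar 13 is Thu; Apr 13 is Sun; May 13 is Tue; Jun 13 is Fri ✓; Jul 13 is Sun; Aug 13 is Wed; Sep 13 is Sat; Oct 13 is Mon; Nov 13 is Thu; Dec 13 is Sat.
Friday the 13ths: Jun.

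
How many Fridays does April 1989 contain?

4

April 1, 1989 is a Saturday.
The range spans 30 days (inclusive of both endpoints).
30 = 7 × 4 + 2, so there are 4 full weeks plus 2 extra days.
Each full week contributes one Friday: 4 so far.
The 2 extra days are Saturday, Sunday — none qualify.
Total: 4 + 0 = 4.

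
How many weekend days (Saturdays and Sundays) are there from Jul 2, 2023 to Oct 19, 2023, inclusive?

31

Jul 2, 2023 is a Sunday.
From Jul 2, 2023 to Oct 19, 2023 is 110 days inclusive.
110 = 7 × 15 + 5, so there are 15 full weeks plus 5 extra days.
Each full week contributes 2 weekend days (Sat, Sun): 15 × 2 = 30.
The 5 extra days are Sunday, Monday, Tuesday, Wednesday, Thursday — 1 of them qualifies.
Total: 30 + 1 = 31.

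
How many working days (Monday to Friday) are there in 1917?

1917-01-01 is a Monday.
That's 365 days from start to end, counting both.
365 = 7 × 52 + 1, so there are 52 full weeks plus 1 extra day.
Each full week contributes 5 weekdays (Mon–Fri): 52 × 5 = 260.
The 1 extra day is Monday — 1 of them qualifies.
Total: 260 + 1 = 261.

261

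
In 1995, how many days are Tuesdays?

1 January 1995 is a Sunday.
From 1 January 1995 to 31 December 1995 is 365 days inclusive.
365 = 7 × 52 + 1, so there are 52 full weeks plus 1 extra day.
Each full week contributes one Tuesday: 52 so far.
The 1 extra day is Sunday — none qualify.
Total: 52 + 0 = 52.

52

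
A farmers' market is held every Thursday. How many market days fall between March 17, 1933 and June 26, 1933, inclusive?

March 17, 1933 is a Friday.
From March 17, 1933 to June 26, 1933 is 102 days inclusive.
102 = 7 × 14 + 4, so there are 14 full weeks plus 4 extra days.
Each full week contributes one Thursday: 14 so far.
The 4 extra days are Friday, Saturday, Sunday, Monday — none qualify.
Total: 14 + 0 = 14.

14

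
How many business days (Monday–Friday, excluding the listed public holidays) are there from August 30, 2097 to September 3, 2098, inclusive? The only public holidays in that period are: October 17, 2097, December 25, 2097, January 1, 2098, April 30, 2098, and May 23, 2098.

259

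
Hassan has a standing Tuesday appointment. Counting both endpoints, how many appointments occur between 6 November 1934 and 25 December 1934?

8

6 November 1934 is a Tuesday.
From 6 November 1934 to 25 December 1934 is 50 days inclusive.
50 = 7 × 7 + 1, so there are 7 full weeks plus 1 extra day.
Each full week contributes one Tuesday: 7 so far.
The 1 extra day is Tuesday — 1 of them qualifies.
Total: 7 + 1 = 8.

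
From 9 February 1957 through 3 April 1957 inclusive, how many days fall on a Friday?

7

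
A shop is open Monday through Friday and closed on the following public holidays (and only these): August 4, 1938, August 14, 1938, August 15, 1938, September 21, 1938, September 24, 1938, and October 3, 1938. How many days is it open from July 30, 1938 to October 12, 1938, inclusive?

49

July 30, 1938 is a Saturday.
From July 30, 1938 to October 12, 1938 is 75 days inclusive.
75 = 7 × 10 + 5, so there are 10 full weeks plus 5 extra days.
Each full week contributes 5 weekdays (Mon–Fri): 10 × 5 = 50.
The 5 extra days are Saturday, Sunday, Monday, Tuesday, Wednesday — 3 of them qualify.
Total: 50 + 3 = 53.
Holidays: August 4, 1938 (Thu); August 14, 1938 (Sun); August 15, 1938 (Mon); September 21, 1938 (Wed); September 24, 1938 (Sat); October 3, 1938 (Mon).
4 of the 6 holidays fall on weekdays; the rest are weekends and were already excluded.
Business days: 53 − 4 = 49.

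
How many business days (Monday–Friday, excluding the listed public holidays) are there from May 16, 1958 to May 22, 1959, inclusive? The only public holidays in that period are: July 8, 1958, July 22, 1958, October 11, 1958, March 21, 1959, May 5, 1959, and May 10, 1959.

May 16, 1958 is a Friday.
The range spans 372 days (inclusive of both endpoints).
372 = 7 × 53 + 1, so there are 53 full weeks plus 1 extra day.
Each full week contributes 5 weekdays (Mon–Fri): 53 × 5 = 265.
The 1 extra day is Fri — 1 of them qualifies.
Total: 265 + 1 = 266.
Holidays: July 8, 1958 (Tue); July 22, 1958 (Tue); October 11, 1958 (Sat); March 21, 1959 (Sat); May 5, 1959 (Tue); May 10, 1959 (Sun).
3 of the 6 holidays fall on weekdays; the rest are weekends and were already excluded.
Business days: 266 − 3 = 263.

263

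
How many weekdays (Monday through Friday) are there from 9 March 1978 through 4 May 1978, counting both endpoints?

9 March 1978 is a Thursday.
That's 57 days from start to end, counting both.
57 = 7 × 8 + 1, so there are 8 full weeks plus 1 extra day.
Each full week contributes 5 weekdays (Mon–Fri): 8 × 5 = 40.
The 1 extra day is Thu — 1 of them qualifies.
Total: 40 + 1 = 41.

41 weekdays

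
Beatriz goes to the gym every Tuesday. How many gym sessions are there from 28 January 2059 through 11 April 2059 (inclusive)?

28 January 2059 is a Tuesday.
That's 74 days from start to end, counting both.
74 = 7 × 10 + 4, so there are 10 full weeks plus 4 extra days.
Each full week contributes one Tuesday: 10 so far.
The 4 extra days are Tue, Wed, Thu, Fri — 1 of them qualifies.
Total: 10 + 1 = 11.

11 Tuesdays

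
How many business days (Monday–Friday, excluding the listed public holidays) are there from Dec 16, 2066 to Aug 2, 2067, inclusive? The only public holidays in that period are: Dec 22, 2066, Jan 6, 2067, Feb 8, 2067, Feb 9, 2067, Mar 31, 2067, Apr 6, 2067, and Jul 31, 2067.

Dec 16, 2066 is a Thursday.
That's 230 days from start to end, counting both.
230 = 7 × 32 + 6, so there are 32 full weeks plus 6 extra days.
Each full week contributes 5 weekdays (Mon–Fri): 32 × 5 = 160.
The 6 extra days are Thursday, Friday, Saturday, Sunday, Monday, Tuesday — 4 of them qualify.
Total: 160 + 4 = 164.
Holidays: Dec 22, 2066 (Wed); Jan 6, 2067 (Thu); Feb 8, 2067 (Tue); Feb 9, 2067 (Wed); Mar 31, 2067 (Thu); Apr 6, 2067 (Wed); Jul 31, 2067 (Sun).
6 of the 7 holidays fall on weekdays; the rest are weekends and were already excluded.
Business days: 164 − 6 = 158.

158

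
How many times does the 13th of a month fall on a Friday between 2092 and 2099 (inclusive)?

Friday-the-13ths by year:
2092: Jun
2093: Feb, Mar, Nov
2094: Aug
2095: May
2096: Jan, Apr, Jul
2097: Sep, Dec
2098: Jun
2099: Feb, Mar, Nov

15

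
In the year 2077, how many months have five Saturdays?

A month has five Saturdays exactly when Saturday falls within its first (length − 28) days.
Jan: 31 days, starts Fri → 5 of Fri, Sat, Sun ✓
Feb: 28 days, starts Mon → 5 of (none)
Mar: 31 days, starts Mon → 5 of Mon, Tue, Wed
Apr: 30 days, starts Thu → 5 of Thu, Fri
May: 31 days, starts Sat → 5 of Sat, Sun, Mon ✓
Jun: 30 days, starts Tue → 5 of Tue, Wed
Jul: 31 days, starts Thu → 5 of Thu, Fri, Sat ✓
Aug: 31 days, starts Sun → 5 of Sun, Mon, Tue
Sep: 30 days, starts Wed → 5 of Wed, Thu
Oct: 31 days, starts Fri → 5 of Fri, Sat, Sun ✓
Nov: 30 days, starts Mon → 5 of Mon, Tue
Dec: 31 days, starts Wed → 5 of Wed, Thu, Fri
Months with five Saturdays: Jan, May, Jul, Oct.

4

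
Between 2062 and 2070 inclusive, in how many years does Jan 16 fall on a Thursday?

1

Day of week of January 16 in each year:
2062: Mon, 2063: Tue, 2064: Wed, 2065: Fri, 2066: Sat, 2067: Sun, 2068: Mon, 2069: Wed, 2070: Thu ✓
Thursdays: 2070.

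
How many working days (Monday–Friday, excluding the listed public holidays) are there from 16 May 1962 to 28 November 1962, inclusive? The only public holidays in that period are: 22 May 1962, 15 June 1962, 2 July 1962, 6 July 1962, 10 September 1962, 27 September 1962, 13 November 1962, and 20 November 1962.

133 working days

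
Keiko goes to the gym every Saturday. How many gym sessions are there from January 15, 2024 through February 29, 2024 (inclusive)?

January 15, 2024 is a Monday.
That's 46 days from start to end, counting both.
46 = 7 × 6 + 4, so there are 6 full weeks plus 4 extra days.
Each full week contributes one Saturday: 6 so far.
The 4 extra days are Mon, Tue, Wed, Thu — none qualify.
Total: 6 + 0 = 6.

6 Saturdays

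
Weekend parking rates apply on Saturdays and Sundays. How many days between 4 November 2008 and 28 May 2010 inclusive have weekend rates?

4 November 2008 is a Tuesday.
The range spans 571 days (inclusive of both endpoints).
571 = 7 × 81 + 4, so there are 81 full weeks plus 4 extra days.
Each full week contributes 2 weekend days (Sat, Sun): 81 × 2 = 162.
The 4 extra days are Tuesday, Wednesday, Thursday, Friday — none qualify.
Total: 162 + 0 = 162.

162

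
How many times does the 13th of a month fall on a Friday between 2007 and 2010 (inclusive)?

7

Friday-the-13ths by year:
2007: Apr, Jul
2008: Jun
2009: Feb, Mar, Nov
2010: Aug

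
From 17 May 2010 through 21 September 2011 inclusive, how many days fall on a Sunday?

70 Sundays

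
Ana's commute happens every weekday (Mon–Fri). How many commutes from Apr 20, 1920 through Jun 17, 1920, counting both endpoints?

Apr 20, 1920 is a Tuesday.
From Apr 20, 1920 to Jun 17, 1920 is 59 days inclusive.
59 = 7 × 8 + 3, so there are 8 full weeks plus 3 extra days.
Each full week contributes 5 weekdays (Mon–Fri): 8 × 5 = 40.
The 3 extra days are Tue, Wed, Thu — 3 of them qualify.
Total: 40 + 3 = 43.

43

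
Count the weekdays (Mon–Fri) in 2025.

261 weekdays

2025-01-01 is a Wednesday.
That's 365 days from start to end, counting both.
365 = 7 × 52 + 1, so there are 52 full weeks plus 1 extra day.
Each full week contributes 5 weekdays (Mon–Fri): 52 × 5 = 260.
The 1 extra day is Wed — 1 of them qualifies.
Total: 260 + 1 = 261.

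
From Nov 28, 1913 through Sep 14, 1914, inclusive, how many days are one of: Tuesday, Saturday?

83

Nov 28, 1913 is a Friday.
The range spans 291 days (inclusive of both endpoints).
291 = 7 × 41 + 4, so there are 41 full weeks plus 4 extra days.
Each full week contributes 2 days from the set (Tue, Sat): 41 × 2 = 82.
The 4 extra days are Friday, Saturday, Sunday, Monday — 1 of them qualifies.
Total: 82 + 1 = 83.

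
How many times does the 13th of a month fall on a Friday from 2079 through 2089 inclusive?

18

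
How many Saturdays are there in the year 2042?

52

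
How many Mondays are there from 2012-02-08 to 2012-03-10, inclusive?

4 Mondays

2012-02-08 is a Wednesday.
That's 32 days from start to end, counting both.
32 = 7 × 4 + 4, so there are 4 full weeks plus 4 extra days.
Each full week contributes one Monday: 4 so far.
The 4 extra days are Wed, Thu, Fri, Sat — none qualify.
Total: 4 + 0 = 4.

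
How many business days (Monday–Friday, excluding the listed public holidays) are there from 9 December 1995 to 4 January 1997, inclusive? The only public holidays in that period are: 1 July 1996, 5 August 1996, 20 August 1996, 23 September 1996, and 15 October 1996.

9 December 1995 is a Saturday.
From 9 December 1995 to 4 January 1997 is 393 days inclusive.
393 = 7 × 56 + 1, so there are 56 full weeks plus 1 extra day.
Each full week contributes 5 weekdays (Mon–Fri): 56 × 5 = 280.
The 1 extra day is Sat — none qualify.
Total: 280 + 0 = 280.
Holidays: 1 July 1996 (Mon); 5 August 1996 (Mon); 20 August 1996 (Tue); 23 September 1996 (Mon); 15 October 1996 (Tue).
All 5 holidays fall on weekdays, so subtract 5.
Business days: 280 − 5 = 275.

275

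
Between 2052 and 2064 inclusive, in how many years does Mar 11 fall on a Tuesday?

Day of week of March 11 in each year:
2052: Mon, 2053: Tue ✓, 2054: Wed, 2055: Thu, 2056: Sat, 2057: Sun, 2058: Mon, 2059: Tue ✓, 2060: Thu, 2061: Fri, 2062: Sat, 2063: Sun, 2064: Tue ✓
Tuesdays: 2053, 2059, 2064.

3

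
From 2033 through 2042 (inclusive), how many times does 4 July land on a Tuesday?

1

Day of week of July 4 in each year:
2033: Mon, 2034: Tue ✓, 2035: Wed, 2036: Fri, 2037: Sat, 2038: Sun, 2039: Mon, 2040: Wed, 2041: Thu, 2042: Fri
Tuesdays: 2034.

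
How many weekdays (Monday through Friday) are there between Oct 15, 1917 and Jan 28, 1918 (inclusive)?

Oct 15, 1917 is a Monday.
That's 106 days from start to end, counting both.
106 = 7 × 15 + 1, so there are 15 full weeks plus 1 extra day.
Each full week contributes 5 weekdays (Mon–Fri): 15 × 5 = 75.
The 1 extra day is Monday — 1 of them qualifies.
Total: 75 + 1 = 76.

76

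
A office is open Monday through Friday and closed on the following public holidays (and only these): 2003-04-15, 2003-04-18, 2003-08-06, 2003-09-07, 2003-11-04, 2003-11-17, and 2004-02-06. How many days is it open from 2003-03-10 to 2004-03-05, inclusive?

2003-03-10 is a Monday.
From 2003-03-10 to 2004-03-05 is 362 days inclusive.
362 = 7 × 51 + 5, so there are 51 full weeks plus 5 extra days.
Each full week contributes 5 weekdays (Mon–Fri): 51 × 5 = 255.
The 5 extra days are Mon, Tue, Wed, Thu, Fri — 5 of them qualify.
Total: 255 + 5 = 260.
Holidays: 2003-04-15 (Tue); 2003-04-18 (Fri); 2003-08-06 (Wed); 2003-09-07 (Sun); 2003-11-04 (Tue); 2003-11-17 (Mon); 2004-02-06 (Fri).
6 of the 7 holidays fall on weekdays; the rest are weekends and were already excluded.
Business days: 260 − 6 = 254.

254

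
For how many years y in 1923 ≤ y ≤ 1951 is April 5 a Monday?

Day of week of April 5 in each year:
1923: Thu, 1924: Sat, 1925: Sun, 1926: Mon ✓, 1927: Tue, 1928: Thu, 1929: Fri, 1930: Sat, 1931: Sun, 1932: Tue, 1933: Wed, 1934: Thu, 1935: Fri, 1936: Sun, 1937: Mon ✓, 1938: Tue, 1939: Wed, 1940: Fri, 1941: Sat, 1942: Sun, 1943: Mon ✓, 1944: Wed, 1945: Thu, 1946: Fri, 1947: Sat, 1948: Mon ✓, 1949: Tue, 1950: Wed, 1951: Thu
Mondays: 1926, 1937, 1943, 1948.

4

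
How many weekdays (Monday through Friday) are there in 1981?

261

1981-01-01 is a Thursday.
The range spans 365 days (inclusive of both endpoints).
365 = 7 × 52 + 1, so there are 52 full weeks plus 1 extra day.
Each full week contributes 5 weekdays (Mon–Fri): 52 × 5 = 260.
The 1 extra day is Thursday — 1 of them qualifies.
Total: 260 + 1 = 261.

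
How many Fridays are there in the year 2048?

2048-01-01 is a Wednesday.
The range spans 366 days (inclusive of both endpoints).
366 = 7 × 52 + 2, so there are 52 full weeks plus 2 extra days.
Each full week contributes one Friday: 52 so far.
The 2 extra days are Wednesday, Thursday — none qualify.
Total: 52 + 0 = 52.

52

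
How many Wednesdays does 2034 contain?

52

2034-01-01 is a Sunday.
That's 365 days from start to end, counting both.
365 = 7 × 52 + 1, so there are 52 full weeks plus 1 extra day.
Each full week contributes one Wednesday: 52 so far.
The 1 extra day is Sun — none qualify.
Total: 52 + 0 = 52.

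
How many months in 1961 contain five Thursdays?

A month has five Thursdays exactly when Thursday falls within its first (length − 28) days.
Jan: 31 days, starts Sun → 5 of Sun, Mon, Tue
Feb: 28 days, starts Wed → 5 of (none)
Mar: 31 days, starts Wed → 5 of Wed, Thu, Fri ✓
Apr: 30 days, starts Sat → 5 of Sat, Sun
May: 31 days, starts Mon → 5 of Mon, Tue, Wed
Jun: 30 days, starts Thu → 5 of Thu, Fri ✓
Jul: 31 days, starts Sat → 5 of Sat, Sun, Mon
Aug: 31 days, starts Tue → 5 of Tue, Wed, Thu ✓
Sep: 30 days, starts Fri → 5 of Fri, Sat
Oct: 31 days, starts Sun → 5 of Sun, Mon, Tue
Nov: 30 days, starts Wed → 5 of Wed, Thu ✓
Dec: 31 days, starts Fri → 5 of Fri, Sat, Sun
Months with five Thursdays: Mar, Jun, Aug, Nov.

4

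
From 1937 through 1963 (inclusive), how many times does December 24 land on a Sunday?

4

Day of week of December 24 in each year:
1937: Fri, 1938: Sat, 1939: Sun ✓, 1940: Tue, 1941: Wed, 1942: Thu, 1943: Fri, 1944: Sun ✓, 1945: Mon, 1946: Tue, 1947: Wed, 1948: Fri, 1949: Sat, 1950: Sun ✓, 1951: Mon, 1952: Wed, 1953: Thu, 1954: Fri, 1955: Sat, 1956: Mon, 1957: Tue, 1958: Wed, 1959: Thu, 1960: Sat, 1961: Sun ✓, 1962: Mon, 1963: Tue
Sundays: 1939, 1944, 1950, 1961.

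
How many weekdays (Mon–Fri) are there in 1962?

261

January 1, 1962 is a Monday.
The range spans 365 days (inclusive of both endpoints).
365 = 7 × 52 + 1, so there are 52 full weeks plus 1 extra day.
Each full week contributes 5 weekdays (Mon–Fri): 52 × 5 = 260.
The 1 extra day is Monday — 1 of them qualifies.
Total: 260 + 1 = 261.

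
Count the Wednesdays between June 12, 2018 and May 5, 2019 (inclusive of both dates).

47 Wednesdays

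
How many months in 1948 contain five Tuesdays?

4

A month has five Tuesdays exactly when Tuesday falls within its first (length − 28) days.
Jan: 31 days, starts Thu → 5 of Thu, Fri, Sat
Feb: 29 days, starts Sun → 5 of Sun
Mar: 31 days, starts Mon → 5 of Mon, Tue, Wed ✓
Apr: 30 days, starts Thu → 5 of Thu, Fri
May: 31 days, starts Sat → 5 of Sat, Sun, Mon
Jun: 30 days, starts Tue → 5 of Tue, Wed ✓
Jul: 31 days, starts Thu → 5 of Thu, Fri, Sat
Aug: 31 days, starts Sun → 5 of Sun, Mon, Tue ✓
Sep: 30 days, starts Wed → 5 of Wed, Thu
Oct: 31 days, starts Fri → 5 of Fri, Sat, Sun
Nov: 30 days, starts Mon → 5 of Mon, Tue ✓
Dec: 31 days, starts Wed → 5 of Wed, Thu, Fri
Months with five Tuesdays: Mar, Jun, Aug, Nov.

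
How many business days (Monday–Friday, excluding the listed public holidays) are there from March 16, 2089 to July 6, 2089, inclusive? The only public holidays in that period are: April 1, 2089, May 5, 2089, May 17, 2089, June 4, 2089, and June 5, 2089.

March 16, 2089 is a Wednesday.
That's 113 days from start to end, counting both.
113 = 7 × 16 + 1, so there are 16 full weeks plus 1 extra day.
Each full week contributes 5 weekdays (Mon–Fri): 16 × 5 = 80.
The 1 extra day is Wednesday — 1 of them qualifies.
Total: 80 + 1 = 81.
Holidays: April 1, 2089 (Fri); May 5, 2089 (Thu); May 17, 2089 (Tue); June 4, 2089 (Sat); June 5, 2089 (Sun).
3 of the 5 holidays fall on weekdays; the rest are weekends and were already excluded.
Business days: 81 − 3 = 78.

78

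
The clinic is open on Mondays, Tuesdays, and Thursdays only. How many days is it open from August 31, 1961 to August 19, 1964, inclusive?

465

August 31, 1961 is a Thursday.
From August 31, 1961 to August 19, 1964 is 1085 days inclusive.
1085 = 7 × 155, so the span is exactly 155 full weeks.
Each full week contributes 3 days from the set (Mon, Tue, Thu): 155 × 3 = 465.
Total: 465.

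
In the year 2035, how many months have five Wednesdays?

A month has five Wednesdays exactly when Wednesday falls within its first (length − 28) days.
Jan: 31 days, starts Mon → 5 of Mon, Tue, Wed ✓
Feb: 28 days, starts Thu → 5 of (none)
Mar: 31 days, starts Thu → 5 of Thu, Fri, Sat
Apr: 30 days, starts Sun → 5 of Sun, Mon
May: 31 days, starts Tue → 5 of Tue, Wed, Thu ✓
Jun: 30 days, starts Fri → 5 of Fri, Sat
Jul: 31 days, starts Sun → 5 of Sun, Mon, Tue
Aug: 31 days, starts Wed → 5 of Wed, Thu, Fri ✓
Sep: 30 days, starts Sat → 5 of Sat, Sun
Oct: 31 days, starts Mon → 5 of Mon, Tue, Wed ✓
Nov: 30 days, starts Thu → 5 of Thu, Fri
Dec: 31 days, starts Sat → 5 of Sat, Sun, Mon
Months with five Wednesdays: Jan, May, Aug, Oct.

4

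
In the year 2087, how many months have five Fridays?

4

A month has five Fridays exactly when Friday falls within its first (length − 28) days.
Jan: 31 days, starts Wed → 5 of Wed, Thu, Fri ✓
Feb: 28 days, starts Sat → 5 of (none)
Mar: 31 days, starts Sat → 5 of Sat, Sun, Mon
Apr: 30 days, starts Tue → 5 of Tue, Wed
May: 31 days, starts Thu → 5 of Thu, Fri, Sat ✓
Jun: 30 days, starts Sun → 5 of Sun, Mon
Jul: 31 days, starts Tue → 5 of Tue, Wed, Thu
Aug: 31 days, starts Fri → 5 of Fri, Sat, Sun ✓
Sep: 30 days, starts Mon → 5 of Mon, Tue
Oct: 31 days, starts Wed → 5 of Wed, Thu, Fri ✓
Nov: 30 days, starts Sat → 5 of Sat, Sun
Dec: 31 days, starts Mon → 5 of Mon, Tue, Wed
Months with five Fridays: Jan, May, Aug, Oct.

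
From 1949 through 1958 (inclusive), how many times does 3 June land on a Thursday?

1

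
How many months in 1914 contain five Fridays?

4

A month has five Fridays exactly when Friday falls within its first (length − 28) days.
Jan: 31 days, starts Thu → 5 of Thu, Fri, Sat ✓
Feb: 28 days, starts Sun → 5 of (none)
Mar: 31 days, starts Sun → 5 of Sun, Mon, Tue
Apr: 30 days, starts Wed → 5 of Wed, Thu
May: 31 days, starts Fri → 5 of Fri, Sat, Sun ✓
Jun: 30 days, starts Mon → 5 of Mon, Tue
Jul: 31 days, starts Wed → 5 of Wed, Thu, Fri ✓
Aug: 31 days, starts Sat → 5 of Sat, Sun, Mon
Sep: 30 days, starts Tue → 5 of Tue, Wed
Oct: 31 days, starts Thu → 5 of Thu, Fri, Sat ✓
Nov: 30 days, starts Sun → 5 of Sun, Mon
Dec: 31 days, starts Tue → 5 of Tue, Wed, Thu
Months with five Fridays: Jan, May, Jul, Oct.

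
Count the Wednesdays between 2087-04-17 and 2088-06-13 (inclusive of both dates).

2087-04-17 is a Thursday.
The range spans 424 days (inclusive of both endpoints).
424 = 7 × 60 + 4, so there are 60 full weeks plus 4 extra days.
Each full week contributes one Wednesday: 60 so far.
The 4 extra days are Thu, Fri, Sat, Sun — none qualify.
Total: 60 + 0 = 60.

60 Wednesdays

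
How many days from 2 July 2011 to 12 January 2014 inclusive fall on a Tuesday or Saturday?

2 July 2011 is a Saturday.
The range spans 926 days (inclusive of both endpoints).
926 = 7 × 132 + 2, so there are 132 full weeks plus 2 extra days.
Each full week contributes 2 days from the set (Tue, Sat): 132 × 2 = 264.
The 2 extra days are Sat, Sun — 1 of them qualifies.
Total: 264 + 1 = 265.

265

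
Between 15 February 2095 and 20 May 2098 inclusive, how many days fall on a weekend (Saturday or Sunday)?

15 February 2095 is a Tuesday.
The range spans 1191 days (inclusive of both endpoints).
1191 = 7 × 170 + 1, so there are 170 full weeks plus 1 extra day.
Each full week contributes 2 weekend days (Sat, Sun): 170 × 2 = 340.
The 1 extra day is Tue — none qualify.
Total: 340 + 0 = 340.

340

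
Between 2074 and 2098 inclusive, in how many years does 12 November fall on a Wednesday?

4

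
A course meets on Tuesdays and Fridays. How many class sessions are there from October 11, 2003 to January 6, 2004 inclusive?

October 11, 2003 is a Saturday.
From October 11, 2003 to January 6, 2004 is 88 days inclusive.
88 = 7 × 12 + 4, so there are 12 full weeks plus 4 extra days.
Each full week contributes 2 days from the set (Tue, Fri): 12 × 2 = 24.
The 4 extra days are Saturday, Sunday, Monday, Tuesday — 1 of them qualifies.
Total: 24 + 1 = 25.

25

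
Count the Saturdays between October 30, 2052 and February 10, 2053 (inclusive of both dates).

October 30, 2052 is a Wednesday.
That's 104 days from start to end, counting both.
104 = 7 × 14 + 6, so there are 14 full weeks plus 6 extra days.
Each full week contributes one Saturday: 14 so far.
The 6 extra days are Wednesday, Thursday, Friday, Saturday, Sunday, Monday — 1 of them qualifies.
Total: 14 + 1 = 15.

15 Saturdays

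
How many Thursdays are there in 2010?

1 January 2010 is a Friday.
From 1 January 2010 to 31 December 2010 is 365 days inclusive.
365 = 7 × 52 + 1, so there are 52 full weeks plus 1 extra day.
Each full week contributes one Thursday: 52 so far.
The 1 extra day is Friday — none qualify.
Total: 52 + 0 = 52.

52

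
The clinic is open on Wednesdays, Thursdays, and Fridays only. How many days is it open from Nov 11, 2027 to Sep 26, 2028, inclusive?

137

Nov 11, 2027 is a Thursday.
The range spans 321 days (inclusive of both endpoints).
321 = 7 × 45 + 6, so there are 45 full weeks plus 6 extra days.
Each full week contributes 3 days from the set (Wed, Thu, Fri): 45 × 3 = 135.
The 6 extra days are Thu, Fri, Sat, Sun, Mon, Tue — 2 of them qualify.
Total: 135 + 2 = 137.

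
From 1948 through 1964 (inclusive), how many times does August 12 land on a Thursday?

2

Day of week of August 12 in each year:
1948: Thu ✓, 1949: Fri, 1950: Sat, 1951: Sun, 1952: Tue, 1953: Wed, 1954: Thu ✓, 1955: Fri, 1956: Sun, 1957: Mon, 1958: Tue, 1959: Wed, 1960: Fri, 1961: Sat, 1962: Sun, 1963: Mon, 1964: Wed
Thursdays: 1948, 1954.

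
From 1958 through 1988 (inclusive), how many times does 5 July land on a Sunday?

Day of week of July 5 in each year:
1958: Sat, 1959: Sun ✓, 1960: Tue, 1961: Wed, 1962: Thu, 1963: Fri, 1964: Sun ✓, 1965: Mon, 1966: Tue, 1967: Wed, 1968: Fri, 1969: Sat, 1970: Sun ✓, 1971: Mon, 1972: Wed, 1973: Thu, 1974: Fri, 1975: Sat, 1976: Mon, 1977: Tue, 1978: Wed, 1979: Thu, 1980: Sat, 1981: Sun ✓, 1982: Mon, 1983: Tue, 1984: Thu, 1985: Fri, 1986: Sat, 1987: Sun ✓, 1988: Tue
Sundays: 1959, 1964, 1970, 1981, 1987.

5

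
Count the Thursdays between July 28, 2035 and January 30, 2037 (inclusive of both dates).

79

July 28, 2035 is a Saturday.
The range spans 553 days (inclusive of both endpoints).
553 = 7 × 79, so the span is exactly 79 full weeks.
Each full week contributes one Thursday: 79 so far.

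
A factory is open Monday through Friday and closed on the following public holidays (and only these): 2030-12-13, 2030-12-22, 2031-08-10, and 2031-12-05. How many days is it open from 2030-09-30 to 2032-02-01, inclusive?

2030-09-30 is a Monday.
The range spans 490 days (inclusive of both endpoints).
490 = 7 × 70, so the span is exactly 70 full weeks.
Each full week contributes 5 weekdays (Mon–Fri): 70 × 5 = 350.
Total: 350.
Holidays: 2030-12-13 (Fri); 2030-12-22 (Sun); 2031-08-10 (Sun); 2031-12-05 (Fri).
2 of the 4 holidays fall on weekdays; the rest are weekends and were already excluded.
Business days: 350 − 2 = 348.

348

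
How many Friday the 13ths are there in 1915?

1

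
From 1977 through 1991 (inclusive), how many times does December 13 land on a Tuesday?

3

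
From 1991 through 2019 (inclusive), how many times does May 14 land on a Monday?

4

Day of week of May 14 in each year:
1991: Tue, 1992: Thu, 1993: Fri, 1994: Sat, 1995: Sun, 1996: Tue, 1997: Wed, 1998: Thu, 1999: Fri, 2000: Sun, 2001: Mon ✓, 2002: Tue, 2003: Wed, 2004: Fri, 2005: Sat, 2006: Sun, 2007: Mon ✓, 2008: Wed, 2009: Thu, 2010: Fri, 2011: Sat, 2012: Mon ✓, 2013: Tue, 2014: Wed, 2015: Thu, 2016: Sat, 2017: Sun, 2018: Mon ✓, 2019: Tue
Mondays: 2001, 2007, 2012, 2018.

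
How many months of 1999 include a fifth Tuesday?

4

A month has five Tuesdays exactly when Tuesday falls within its first (length − 28) days.
Jan: 31 days, starts Fri → 5 of Fri, Sat, Sun
Feb: 28 days, starts Mon → 5 of (none)
Mar: 31 days, starts Mon → 5 of Mon, Tue, Wed ✓
Apr: 30 days, starts Thu → 5 of Thu, Fri
May: 31 days, starts Sat → 5 of Sat, Sun, Mon
Jun: 30 days, starts Tue → 5 of Tue, Wed ✓
Jul: 31 days, starts Thu → 5 of Thu, Fri, Sat
Aug: 31 days, starts Sun → 5 of Sun, Mon, Tue ✓
Sep: 30 days, starts Wed → 5 of Wed, Thu
Oct: 31 days, starts Fri → 5 of Fri, Sat, Sun
Nov: 30 days, starts Mon → 5 of Mon, Tue ✓
Dec: 31 days, starts Wed → 5 of Wed, Thu, Fri
Months with five Tuesdays: Mar, Jun, Aug, Nov.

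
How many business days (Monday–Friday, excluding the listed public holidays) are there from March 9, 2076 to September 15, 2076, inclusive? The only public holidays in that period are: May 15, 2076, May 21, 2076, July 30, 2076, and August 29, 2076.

134

March 9, 2076 is a Monday.
That's 191 days from start to end, counting both.
191 = 7 × 27 + 2, so there are 27 full weeks plus 2 extra days.
Each full week contributes 5 weekdays (Mon–Fri): 27 × 5 = 135.
The 2 extra days are Monday, Tuesday — 2 of them qualify.
Total: 135 + 2 = 137.
Holidays: May 15, 2076 (Fri); May 21, 2076 (Thu); July 30, 2076 (Thu); August 29, 2076 (Sat).
3 of the 4 holidays fall on weekdays; the rest are weekends and were already excluded.
Business days: 137 − 3 = 134.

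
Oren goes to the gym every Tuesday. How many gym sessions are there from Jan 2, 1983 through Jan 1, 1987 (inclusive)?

Jan 2, 1983 is a Sunday.
From Jan 2, 1983 to Jan 1, 1987 is 1461 days inclusive.
1461 = 7 × 208 + 5, so there are 208 full weeks plus 5 extra days.
Each full week contributes one Tuesday: 208 so far.
The 5 extra days are Sun, Mon, Tue, Wed, Thu — 1 of them qualifies.
Total: 208 + 1 = 209.

209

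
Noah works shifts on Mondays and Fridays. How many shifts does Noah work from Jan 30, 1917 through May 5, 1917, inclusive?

27

Jan 30, 1917 is a Tuesday.
The range spans 96 days (inclusive of both endpoints).
96 = 7 × 13 + 5, so there are 13 full weeks plus 5 extra days.
Each full week contributes 2 days from the set (Mon, Fri): 13 × 2 = 26.
The 5 extra days are Tue, Wed, Thu, Fri, Sat — 1 of them qualifies.
Total: 26 + 1 = 27.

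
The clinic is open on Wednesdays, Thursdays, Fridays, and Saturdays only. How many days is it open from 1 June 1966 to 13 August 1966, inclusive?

44

1 June 1966 is a Wednesday.
From 1 June 1966 to 13 August 1966 is 74 days inclusive.
74 = 7 × 10 + 4, so there are 10 full weeks plus 4 extra days.
Each full week contributes 4 days from the set (Wed, Thu, Fri, Sat): 10 × 4 = 40.
The 4 extra days are Wed, Thu, Fri, Sat — 4 of them qualify.
Total: 40 + 4 = 44.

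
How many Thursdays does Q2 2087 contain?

2087-04-01 is a Tuesday.
That's 91 days from start to end, counting both.
91 = 7 × 13, so the span is exactly 13 full weeks.
Each full week contributes one Thursday: 13 so far.
Total: 13.

13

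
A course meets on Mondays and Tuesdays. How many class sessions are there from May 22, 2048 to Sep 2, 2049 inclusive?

134

May 22, 2048 is a Friday.
That's 469 days from start to end, counting both.
469 = 7 × 67, so the span is exactly 67 full weeks.
Each full week contributes 2 days from the set (Mon, Tue): 67 × 2 = 134.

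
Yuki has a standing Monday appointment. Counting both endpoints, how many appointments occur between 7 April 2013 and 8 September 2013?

7 April 2013 is a Sunday.
That's 155 days from start to end, counting both.
155 = 7 × 22 + 1, so there are 22 full weeks plus 1 extra day.
Each full week contributes one Monday: 22 so far.
The 1 extra day is Sunday — none qualify.
Total: 22 + 0 = 22.

22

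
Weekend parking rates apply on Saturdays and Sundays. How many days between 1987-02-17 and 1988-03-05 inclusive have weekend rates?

109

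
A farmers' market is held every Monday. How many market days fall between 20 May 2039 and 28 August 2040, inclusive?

20 May 2039 is a Friday.
The range spans 467 days (inclusive of both endpoints).
467 = 7 × 66 + 5, so there are 66 full weeks plus 5 extra days.
Each full week contributes one Monday: 66 so far.
The 5 extra days are Fri, Sat, Sun, Mon, Tue — 1 of them qualifies.
Total: 66 + 1 = 67.

67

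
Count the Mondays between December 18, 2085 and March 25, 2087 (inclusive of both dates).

December 18, 2085 is a Tuesday.
That's 463 days from start to end, counting both.
463 = 7 × 66 + 1, so there are 66 full weeks plus 1 extra day.
Each full week contributes one Monday: 66 so far.
The 1 extra day is Tue — none qualify.
Total: 66 + 0 = 66.

66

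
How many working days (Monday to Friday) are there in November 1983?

1983-11-01 is a Tuesday.
That's 30 days from start to end, counting both.
30 = 7 × 4 + 2, so there are 4 full weeks plus 2 extra days.
Each full week contributes 5 weekdays (Mon–Fri): 4 × 5 = 20.
The 2 extra days are Tuesday, Wednesday — 2 of them qualify.
Total: 20 + 2 = 22.

22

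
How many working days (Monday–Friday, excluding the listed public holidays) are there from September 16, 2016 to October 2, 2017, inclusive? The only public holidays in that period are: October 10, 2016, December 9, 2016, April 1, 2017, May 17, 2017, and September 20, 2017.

268 working days

September 16, 2016 is a Friday.
From September 16, 2016 to October 2, 2017 is 382 days inclusive.
382 = 7 × 54 + 4, so there are 54 full weeks plus 4 extra days.
Each full week contributes 5 weekdays (Mon–Fri): 54 × 5 = 270.
The 4 extra days are Fri, Sat, Sun, Mon — 2 of them qualify.
Total: 270 + 2 = 272.
Holidays: October 10, 2016 (Mon); December 9, 2016 (Fri); April 1, 2017 (Sat); May 17, 2017 (Wed); September 20, 2017 (Wed).
4 of the 5 holidays fall on weekdays; the rest are weekends and were already excluded.
Business days: 272 − 4 = 268.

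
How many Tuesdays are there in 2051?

52

Jan 1, 2051 is a Sunday.
From Jan 1, 2051 to Dec 31, 2051 is 365 days inclusive.
365 = 7 × 52 + 1, so there are 52 full weeks plus 1 extra day.
Each full week contributes one Tuesday: 52 so far.
The 1 extra day is Sun — none qualify.
Total: 52 + 0 = 52.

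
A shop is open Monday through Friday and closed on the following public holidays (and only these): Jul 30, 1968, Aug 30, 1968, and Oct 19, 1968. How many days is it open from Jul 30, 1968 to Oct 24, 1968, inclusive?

61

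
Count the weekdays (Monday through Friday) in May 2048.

1 May 2048 is a Friday.
From 1 May 2048 to 31 May 2048 is 31 days inclusive.
31 = 7 × 4 + 3, so there are 4 full weeks plus 3 extra days.
Each full week contributes 5 weekdays (Mon–Fri): 4 × 5 = 20.
The 3 extra days are Fri, Sat, Sun — 1 of them qualifies.
Total: 20 + 1 = 21.

21 weekdays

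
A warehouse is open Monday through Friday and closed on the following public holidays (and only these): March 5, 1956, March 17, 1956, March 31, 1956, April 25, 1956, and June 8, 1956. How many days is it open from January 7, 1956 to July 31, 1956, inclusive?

144

January 7, 1956 is a Saturday.
From January 7, 1956 to July 31, 1956 is 207 days inclusive.
207 = 7 × 29 + 4, so there are 29 full weeks plus 4 extra days.
Each full week contributes 5 weekdays (Mon–Fri): 29 × 5 = 145.
The 4 extra days are Saturday, Sunday, Monday, Tuesday — 2 of them qualify.
Total: 145 + 2 = 147.
Holidays: March 5, 1956 (Mon); March 17, 1956 (Sat); March 31, 1956 (Sat); April 25, 1956 (Wed); June 8, 1956 (Fri).
3 of the 5 holidays fall on weekdays; the rest are weekends and were already excluded.
Business days: 147 − 3 = 144.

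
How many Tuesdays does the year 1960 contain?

52

1960-01-01 is a Friday.
That's 366 days from start to end, counting both.
366 = 7 × 52 + 2, so there are 52 full weeks plus 2 extra days.
Each full week contributes one Tuesday: 52 so far.
The 2 extra days are Friday, Saturday — none qualify.
Total: 52 + 0 = 52.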